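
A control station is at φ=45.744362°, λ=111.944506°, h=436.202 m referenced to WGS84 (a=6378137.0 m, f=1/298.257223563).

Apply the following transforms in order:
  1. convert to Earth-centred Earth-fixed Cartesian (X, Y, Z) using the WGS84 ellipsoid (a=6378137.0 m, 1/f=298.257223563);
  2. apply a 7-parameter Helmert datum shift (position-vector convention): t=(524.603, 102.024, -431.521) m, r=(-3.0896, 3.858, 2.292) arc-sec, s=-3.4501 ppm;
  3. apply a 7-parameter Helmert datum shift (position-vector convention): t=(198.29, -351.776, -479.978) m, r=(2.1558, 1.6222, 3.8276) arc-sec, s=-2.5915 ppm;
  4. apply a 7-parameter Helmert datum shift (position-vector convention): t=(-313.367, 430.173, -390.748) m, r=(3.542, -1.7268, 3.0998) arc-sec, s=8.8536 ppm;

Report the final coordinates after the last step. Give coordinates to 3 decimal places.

start: φ=45.744362°, λ=111.944506°, h=436.202 m
→ ECEF (a=6378137.000, f=1/298.257223563): X=-1666373.0542, Y=4135946.9241, Z=4545776.5047
→ Helmert 7p (PV): X=-1665803.6358, Y=4136084.2522, Z=4545298.5169
→ Helmert 7p (PV): X=-1665642.0338, Y=4135643.3402, Z=4544863.0893
→ Helmert 7p (PV): X=-1666070.3487, Y=4136007.0511, Z=4544569.6536

X=-1666070.349 m, Y=4136007.051 m, Z=4544569.654 m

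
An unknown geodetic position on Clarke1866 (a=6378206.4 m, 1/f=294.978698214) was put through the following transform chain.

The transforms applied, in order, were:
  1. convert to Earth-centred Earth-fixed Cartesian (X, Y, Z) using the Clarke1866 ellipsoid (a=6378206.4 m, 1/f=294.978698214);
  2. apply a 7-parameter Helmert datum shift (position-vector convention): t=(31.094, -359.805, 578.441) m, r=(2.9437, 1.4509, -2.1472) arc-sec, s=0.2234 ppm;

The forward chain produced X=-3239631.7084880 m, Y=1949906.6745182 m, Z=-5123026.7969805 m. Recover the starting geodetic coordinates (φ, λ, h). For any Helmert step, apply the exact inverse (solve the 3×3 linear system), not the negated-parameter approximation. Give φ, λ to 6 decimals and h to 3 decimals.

φ=-53.757799°, λ=148.953460°, h=3726.105 m

start: X=-3239631.7085, Y=1949906.6745, Z=-5123026.7970 m
→ Helmert⁻¹: X=-3239646.3391, Y=1950159.1973, Z=-5123654.7132
→ geod (Bowring, a=6378206.400): φ=-53.75779900°, λ=148.95346000°, h=3726.1050 m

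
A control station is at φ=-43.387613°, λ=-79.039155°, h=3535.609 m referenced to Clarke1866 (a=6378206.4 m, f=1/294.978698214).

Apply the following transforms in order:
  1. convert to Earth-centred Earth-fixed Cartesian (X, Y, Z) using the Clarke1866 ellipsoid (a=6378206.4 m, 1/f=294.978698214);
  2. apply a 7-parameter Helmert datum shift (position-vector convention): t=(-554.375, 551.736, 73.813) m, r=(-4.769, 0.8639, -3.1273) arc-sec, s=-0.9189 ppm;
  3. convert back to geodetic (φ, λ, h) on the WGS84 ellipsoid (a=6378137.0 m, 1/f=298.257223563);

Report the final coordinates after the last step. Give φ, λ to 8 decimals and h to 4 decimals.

start: φ=-43.387613°, λ=-79.039155°, h=3535.609 m
→ ECEF (a=6378206.400, f=1/294.978698214): X=883225.8103, Y=-4560439.6308, Z=-4361122.8806
→ Helmert 7p (PV): X=882583.2146, Y=-4559997.9277, Z=-4360943.3186
→ geod (Bowring, a=6378137.000): φ=-43.38773724°, λ=-79.04590138°, h=2965.6882 m

φ=-43.38773724°, λ=-79.04590138°, h=2965.6882 m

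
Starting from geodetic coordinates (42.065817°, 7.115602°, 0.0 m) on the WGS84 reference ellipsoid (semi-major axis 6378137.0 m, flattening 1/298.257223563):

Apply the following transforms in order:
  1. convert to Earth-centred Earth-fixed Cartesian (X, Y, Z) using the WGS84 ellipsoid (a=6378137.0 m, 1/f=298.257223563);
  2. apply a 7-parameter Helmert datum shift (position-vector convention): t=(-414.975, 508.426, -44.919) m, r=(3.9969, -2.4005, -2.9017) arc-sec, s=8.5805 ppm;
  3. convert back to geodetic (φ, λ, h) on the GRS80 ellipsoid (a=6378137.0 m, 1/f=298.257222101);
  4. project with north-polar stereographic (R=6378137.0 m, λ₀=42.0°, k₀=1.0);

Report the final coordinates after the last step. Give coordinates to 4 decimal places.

start: φ=42.065817°, λ=7.115602°, h=0.000 m
→ ECEF (a=6378137.000, f=1/298.257223563): X=4705581.6039, Y=587412.4550, Z=4251033.8245
→ Helmert 7p (PV): X=4705165.7951, Y=587777.3482, Z=4251091.5279
→ geod (Bowring, a=6378137.000): φ=42.06841879°, λ=7.12059953°, h=-234.0732 m
→ stereo (R=6378137.0, λ₀=42.0°): E=-3242586.7881, N=-4651702.3254

E=-3242586.7881 m, N=-4651702.3254 m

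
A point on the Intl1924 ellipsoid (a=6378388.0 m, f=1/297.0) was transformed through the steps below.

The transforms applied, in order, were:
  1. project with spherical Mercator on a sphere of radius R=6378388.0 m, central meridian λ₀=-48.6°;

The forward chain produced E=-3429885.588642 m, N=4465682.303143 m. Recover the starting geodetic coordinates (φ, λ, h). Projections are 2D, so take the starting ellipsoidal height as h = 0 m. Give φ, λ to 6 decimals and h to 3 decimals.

φ=37.189163°, λ=-79.409974°, h=0.000 m

start: E=-3429885.5886, N=4465682.3031 m
→ merc⁻¹: φ=37.18916300°, λ=-79.40997400°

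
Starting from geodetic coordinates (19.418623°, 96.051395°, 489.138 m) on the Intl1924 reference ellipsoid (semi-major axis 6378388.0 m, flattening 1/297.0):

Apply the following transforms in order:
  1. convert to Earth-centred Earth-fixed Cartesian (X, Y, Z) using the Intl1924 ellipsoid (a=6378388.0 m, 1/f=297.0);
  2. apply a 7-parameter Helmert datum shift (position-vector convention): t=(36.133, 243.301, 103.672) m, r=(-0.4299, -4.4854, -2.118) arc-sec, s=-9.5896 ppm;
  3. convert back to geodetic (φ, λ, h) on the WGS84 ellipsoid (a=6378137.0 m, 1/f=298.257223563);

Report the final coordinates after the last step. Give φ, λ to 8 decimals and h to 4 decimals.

start: φ=19.418623°, λ=96.051395°, h=489.138 m
→ ECEF (a=6378388.000, f=1/297.0): X=-634446.9062, Y=5984713.4426, Z=2107297.4550
→ Helmert 7p (PV): X=-634389.0611, Y=5984910.2593, Z=2107354.6491
→ geod (Bowring, a=6378137.000): φ=19.41802460°, λ=96.05064985°, h=927.9199 m

φ=19.41802460°, λ=96.05064985°, h=927.9199 m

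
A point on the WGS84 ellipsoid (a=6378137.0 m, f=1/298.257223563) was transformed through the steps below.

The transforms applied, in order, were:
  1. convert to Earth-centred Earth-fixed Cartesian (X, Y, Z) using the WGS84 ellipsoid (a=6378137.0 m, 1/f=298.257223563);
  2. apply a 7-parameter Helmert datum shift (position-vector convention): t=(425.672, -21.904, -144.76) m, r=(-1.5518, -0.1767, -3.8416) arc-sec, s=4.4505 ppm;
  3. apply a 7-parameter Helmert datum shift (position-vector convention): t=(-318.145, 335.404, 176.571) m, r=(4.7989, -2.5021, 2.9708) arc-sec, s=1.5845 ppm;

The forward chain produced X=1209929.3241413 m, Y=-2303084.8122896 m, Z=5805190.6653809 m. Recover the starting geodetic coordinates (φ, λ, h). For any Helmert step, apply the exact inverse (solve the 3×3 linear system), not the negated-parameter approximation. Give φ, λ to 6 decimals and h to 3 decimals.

φ=66.002486°, λ=-62.287396°, h=1186.628 m

start: X=1209929.3241, Y=-2303084.8123, Z=5805190.6654 m
→ Helmert⁻¹: X=1210282.7957, Y=-2303298.9395, Z=5805043.8029
→ Helmert⁻¹: X=1209899.6101, Y=-2303287.9250, Z=5805144.3621
→ geod (Bowring, a=6378137.000): φ=66.00248600°, λ=-62.28739600°, h=1186.6280 m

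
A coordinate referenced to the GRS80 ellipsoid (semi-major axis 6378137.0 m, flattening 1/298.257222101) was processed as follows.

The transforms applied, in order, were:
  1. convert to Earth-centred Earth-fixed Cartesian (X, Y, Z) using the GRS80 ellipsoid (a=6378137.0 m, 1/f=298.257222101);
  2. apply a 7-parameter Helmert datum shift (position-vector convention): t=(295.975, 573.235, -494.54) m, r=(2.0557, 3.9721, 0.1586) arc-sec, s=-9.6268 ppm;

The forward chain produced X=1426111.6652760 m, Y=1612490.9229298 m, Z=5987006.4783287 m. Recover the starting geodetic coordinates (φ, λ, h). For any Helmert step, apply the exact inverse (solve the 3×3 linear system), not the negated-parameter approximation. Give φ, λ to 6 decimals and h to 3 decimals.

φ=70.352954°, λ=48.509063°, h=3372.709 m

start: X=1426111.6653, Y=1612490.9229, Z=5987006.4783 m
→ Helmert⁻¹: X=1425715.3516, Y=1611991.7834, Z=5987570.0491
→ geod (Bowring, a=6378137.000): φ=70.35295400°, λ=48.50906300°, h=3372.7090 m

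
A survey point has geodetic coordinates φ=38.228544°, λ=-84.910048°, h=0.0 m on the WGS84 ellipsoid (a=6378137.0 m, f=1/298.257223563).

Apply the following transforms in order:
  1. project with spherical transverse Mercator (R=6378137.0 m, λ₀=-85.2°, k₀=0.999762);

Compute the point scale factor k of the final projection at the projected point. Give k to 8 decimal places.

0.99976990

start: φ=38.228544°, λ=-84.910048°, h=0.000 m
→ into tm (λ₀=-85.2°): φ=38.22854400°, λ−λ₀=0.28995200°
scale k = 0.99976990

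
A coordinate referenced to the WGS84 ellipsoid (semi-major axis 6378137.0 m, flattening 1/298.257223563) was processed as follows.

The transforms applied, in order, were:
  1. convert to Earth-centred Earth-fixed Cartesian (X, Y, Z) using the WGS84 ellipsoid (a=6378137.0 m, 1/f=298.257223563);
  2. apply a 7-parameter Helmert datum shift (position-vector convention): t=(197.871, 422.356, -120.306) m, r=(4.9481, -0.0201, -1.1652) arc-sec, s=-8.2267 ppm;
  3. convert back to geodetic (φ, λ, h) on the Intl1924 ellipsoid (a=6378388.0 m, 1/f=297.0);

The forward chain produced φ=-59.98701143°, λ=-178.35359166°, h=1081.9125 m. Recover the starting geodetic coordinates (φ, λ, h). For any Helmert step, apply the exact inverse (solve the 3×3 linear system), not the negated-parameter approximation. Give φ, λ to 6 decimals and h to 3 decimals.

start: φ=-59.987011°, λ=-178.353592°, h=1081.913 m
→ ECEF (a=6378388.000, f=1/297.0): X=-3197738.1825, Y=-91913.0940, Z=-5500808.7065
→ Helmert⁻¹: X=-3197962.3758, Y=-92486.2325, Z=-5500731.1231
→ geod (Bowring, a=6378137.000): φ=-59.98408200°, λ=-178.34344700°, h=1317.6460 m

φ=-59.984082°, λ=-178.343447°, h=1317.646 m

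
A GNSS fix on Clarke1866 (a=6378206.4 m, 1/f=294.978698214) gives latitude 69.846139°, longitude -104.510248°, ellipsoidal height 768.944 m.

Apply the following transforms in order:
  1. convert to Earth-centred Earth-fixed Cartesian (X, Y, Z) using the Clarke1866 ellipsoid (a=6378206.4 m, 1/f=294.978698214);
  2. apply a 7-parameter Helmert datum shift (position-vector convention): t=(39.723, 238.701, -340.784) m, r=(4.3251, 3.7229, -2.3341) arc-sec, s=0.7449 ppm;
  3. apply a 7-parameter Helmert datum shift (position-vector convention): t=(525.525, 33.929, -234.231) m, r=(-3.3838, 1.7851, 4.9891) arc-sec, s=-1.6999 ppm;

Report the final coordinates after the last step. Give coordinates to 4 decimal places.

start: φ=69.846139°, λ=-104.510248°, h=768.944 m
→ ECEF (a=6378206.400, f=1/294.978698214): X=-552322.1412, Y=-2134096.5142, Z=5965684.7121
→ Helmert 7p (PV): X=-552199.3037, Y=-2133978.2454, Z=5965313.5916
→ Helmert 7p (PV): X=-551569.5976, Y=-2133856.1837, Z=5965109.0073

X=-551569.5976 m, Y=-2133856.1837 m, Z=5965109.0073 m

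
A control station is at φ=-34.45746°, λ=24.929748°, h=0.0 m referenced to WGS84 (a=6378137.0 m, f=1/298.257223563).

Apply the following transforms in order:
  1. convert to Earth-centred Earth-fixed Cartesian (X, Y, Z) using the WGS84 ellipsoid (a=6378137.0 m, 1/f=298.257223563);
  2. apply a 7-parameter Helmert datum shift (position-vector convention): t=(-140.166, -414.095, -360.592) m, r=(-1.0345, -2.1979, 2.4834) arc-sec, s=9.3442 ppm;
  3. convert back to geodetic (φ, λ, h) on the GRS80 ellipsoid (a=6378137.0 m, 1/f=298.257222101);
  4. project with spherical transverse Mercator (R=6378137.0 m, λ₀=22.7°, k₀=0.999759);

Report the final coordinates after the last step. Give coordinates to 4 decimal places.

E=204339.1115 m, N=-3837530.9441 m

start: φ=-34.457460°, λ=24.929748°, h=0.000 m
→ ECEF (a=6378137.000, f=1/298.257223563): X=4774176.4857, Y=2219112.5136, Z=-3588401.8913
→ Helmert 7p (PV): X=4774092.4498, Y=2218758.6379, Z=-3588756.2711
→ geod (Bowring, a=6378137.000): φ=-34.46124352°, λ=24.92664098°, h=14.7009 m
→ tm (R=6378137.0, λ₀=22.7°): E=204339.1115, N=-3837530.9441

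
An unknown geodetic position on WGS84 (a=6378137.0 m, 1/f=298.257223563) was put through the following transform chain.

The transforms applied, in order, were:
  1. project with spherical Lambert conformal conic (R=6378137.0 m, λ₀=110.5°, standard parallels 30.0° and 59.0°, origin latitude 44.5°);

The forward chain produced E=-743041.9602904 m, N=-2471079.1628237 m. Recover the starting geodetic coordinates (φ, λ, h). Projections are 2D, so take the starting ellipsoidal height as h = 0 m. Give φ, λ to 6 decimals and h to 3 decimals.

start: E=-743041.9603, N=-2471079.1628 m
→ lcc⁻¹: φ=21.87892000°, λ=103.59974200°

φ=21.878920°, λ=103.599742°, h=0.000 m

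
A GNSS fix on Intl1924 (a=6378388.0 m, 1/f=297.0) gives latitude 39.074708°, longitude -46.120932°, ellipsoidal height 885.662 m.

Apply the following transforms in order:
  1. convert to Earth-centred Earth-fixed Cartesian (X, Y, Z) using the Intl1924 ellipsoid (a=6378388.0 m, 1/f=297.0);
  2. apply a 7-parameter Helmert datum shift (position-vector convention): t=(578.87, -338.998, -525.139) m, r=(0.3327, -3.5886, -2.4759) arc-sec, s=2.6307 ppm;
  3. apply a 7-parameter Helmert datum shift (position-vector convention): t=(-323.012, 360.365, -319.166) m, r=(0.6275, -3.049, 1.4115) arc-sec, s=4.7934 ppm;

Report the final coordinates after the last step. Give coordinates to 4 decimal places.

X=3437418.1817 m, Y=-3574520.7799 m, Z=3998662.7402 m

start: φ=39.074708°, λ=-46.120932°, h=885.662 m
→ ECEF (a=6378388.000, f=1/297.0): X=3437283.9394, Y=-3574479.2568, Z=3999383.3775
→ Helmert 7p (PV): X=3437759.3639, Y=-3574875.3687, Z=3998922.7962
→ Helmert 7p (PV): X=3437418.1817, Y=-3574520.7799, Z=3998662.7402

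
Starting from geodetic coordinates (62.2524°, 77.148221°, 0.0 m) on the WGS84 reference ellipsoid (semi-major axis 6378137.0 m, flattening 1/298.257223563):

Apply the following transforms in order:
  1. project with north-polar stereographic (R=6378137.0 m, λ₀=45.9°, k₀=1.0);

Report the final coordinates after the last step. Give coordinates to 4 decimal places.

E=1634399.1761 m, N=-2693595.0563 m

start: φ=62.252400°, λ=77.148221°, h=0.000 m
→ stereo (R=6378137.0, λ₀=45.9°): E=1634399.1761, N=-2693595.0563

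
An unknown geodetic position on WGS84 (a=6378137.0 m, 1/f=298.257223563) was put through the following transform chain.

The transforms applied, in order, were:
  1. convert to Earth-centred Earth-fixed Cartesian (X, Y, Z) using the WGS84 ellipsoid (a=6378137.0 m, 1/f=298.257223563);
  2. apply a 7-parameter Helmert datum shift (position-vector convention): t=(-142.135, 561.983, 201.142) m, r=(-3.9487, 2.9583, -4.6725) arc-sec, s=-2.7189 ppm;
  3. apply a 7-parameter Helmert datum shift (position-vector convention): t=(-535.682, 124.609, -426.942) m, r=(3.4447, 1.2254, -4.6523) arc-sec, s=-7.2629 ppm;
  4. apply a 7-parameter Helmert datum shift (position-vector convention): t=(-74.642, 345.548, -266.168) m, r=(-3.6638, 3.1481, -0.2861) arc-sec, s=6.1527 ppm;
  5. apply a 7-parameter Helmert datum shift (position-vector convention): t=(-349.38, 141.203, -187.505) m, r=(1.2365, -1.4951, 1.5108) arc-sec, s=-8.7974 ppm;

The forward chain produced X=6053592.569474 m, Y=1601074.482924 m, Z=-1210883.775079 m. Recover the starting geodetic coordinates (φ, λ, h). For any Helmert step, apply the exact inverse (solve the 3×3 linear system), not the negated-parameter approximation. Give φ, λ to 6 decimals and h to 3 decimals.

start: X=6053592.5695, Y=1601074.4829, Z=-1210883.7751 m
→ Helmert⁻¹: X=6053998.1586, Y=1600895.7630, Z=-1210760.4002
→ Helmert⁻¹: X=6054051.8050, Y=1600570.2639, Z=-1210365.9546
→ Helmert⁻¹: X=6054602.5484, Y=1600573.6339, Z=-1209938.5607
→ Helmert⁻¹: X=6054742.2515, Y=1600176.3233, Z=-1210025.5209
→ geod (Bowring, a=6378137.000): φ=-11.00747700°, λ=14.80393100°, h=1086.7600 m

φ=-11.007477°, λ=14.803931°, h=1086.760 m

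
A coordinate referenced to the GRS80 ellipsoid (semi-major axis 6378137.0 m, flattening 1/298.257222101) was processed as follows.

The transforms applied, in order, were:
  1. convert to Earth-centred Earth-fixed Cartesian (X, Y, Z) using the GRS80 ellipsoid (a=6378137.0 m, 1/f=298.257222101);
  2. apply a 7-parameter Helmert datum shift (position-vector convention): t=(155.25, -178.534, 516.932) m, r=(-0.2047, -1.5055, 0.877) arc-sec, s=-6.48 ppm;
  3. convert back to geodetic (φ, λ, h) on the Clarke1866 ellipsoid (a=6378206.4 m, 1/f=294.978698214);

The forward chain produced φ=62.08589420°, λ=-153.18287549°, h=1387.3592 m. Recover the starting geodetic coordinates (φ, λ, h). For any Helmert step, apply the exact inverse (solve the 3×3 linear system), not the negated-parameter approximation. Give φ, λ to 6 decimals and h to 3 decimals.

φ=62.081839°, λ=-153.187059°, h=882.852 m

start: φ=62.085894°, λ=-153.182875°, h=1387.359 m
→ ECEF (a=6378206.400, f=1/294.978698214): X=-2672455.4554, Y=-1350957.0904, Z=5614033.8559
→ Helmert⁻¹: X=-2672592.7946, Y=-1350781.5171, Z=5613571.4661
→ geod (Bowring, a=6378137.000): φ=62.08183900°, λ=-153.18705900°, h=882.8520 m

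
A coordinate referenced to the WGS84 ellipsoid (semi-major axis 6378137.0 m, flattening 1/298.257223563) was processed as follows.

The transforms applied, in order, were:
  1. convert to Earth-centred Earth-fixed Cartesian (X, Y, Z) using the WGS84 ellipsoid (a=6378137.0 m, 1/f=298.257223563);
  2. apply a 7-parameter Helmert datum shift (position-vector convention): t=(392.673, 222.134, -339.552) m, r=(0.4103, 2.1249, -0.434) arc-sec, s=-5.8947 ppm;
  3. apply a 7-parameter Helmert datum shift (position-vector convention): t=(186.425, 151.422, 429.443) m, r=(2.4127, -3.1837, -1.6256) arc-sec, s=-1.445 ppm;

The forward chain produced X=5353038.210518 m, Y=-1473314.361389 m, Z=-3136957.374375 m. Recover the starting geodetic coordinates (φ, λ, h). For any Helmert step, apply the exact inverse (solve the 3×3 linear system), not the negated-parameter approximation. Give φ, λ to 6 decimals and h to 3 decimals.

φ=-29.634498°, λ=-15.393681°, h=3753.230 m

start: X=5353038.2105, Y=-1473314.3614, Z=-3136957.3744 m
→ Helmert⁻¹: X=5352822.7063, Y=-1473462.4254, Z=-3137456.7366
→ Helmert⁻¹: X=5352497.0028, Y=-1473688.2245, Z=-3137077.6052
→ geod (Bowring, a=6378137.000): φ=-29.63449800°, λ=-15.39368100°, h=3753.2300 m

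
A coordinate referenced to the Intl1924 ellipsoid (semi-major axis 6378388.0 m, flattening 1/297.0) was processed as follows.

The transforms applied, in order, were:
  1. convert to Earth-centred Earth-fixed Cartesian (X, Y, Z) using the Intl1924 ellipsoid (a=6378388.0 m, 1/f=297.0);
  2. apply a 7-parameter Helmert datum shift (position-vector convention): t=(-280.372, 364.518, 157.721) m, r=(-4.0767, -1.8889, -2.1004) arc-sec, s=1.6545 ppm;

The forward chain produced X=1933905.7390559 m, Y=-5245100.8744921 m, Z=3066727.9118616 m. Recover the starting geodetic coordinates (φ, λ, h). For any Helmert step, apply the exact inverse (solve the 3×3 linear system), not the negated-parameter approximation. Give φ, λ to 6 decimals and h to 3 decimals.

φ=28.907235°, λ=-69.758671°, h=3093.947 m

start: X=1933905.7391, Y=-5245100.8745, Z=3066727.9119 m
→ Helmert⁻¹: X=1934264.4074, Y=-5245497.6236, Z=3066443.7298
→ geod (Bowring, a=6378388.000): φ=28.90723500°, λ=-69.75867100°, h=3093.9470 m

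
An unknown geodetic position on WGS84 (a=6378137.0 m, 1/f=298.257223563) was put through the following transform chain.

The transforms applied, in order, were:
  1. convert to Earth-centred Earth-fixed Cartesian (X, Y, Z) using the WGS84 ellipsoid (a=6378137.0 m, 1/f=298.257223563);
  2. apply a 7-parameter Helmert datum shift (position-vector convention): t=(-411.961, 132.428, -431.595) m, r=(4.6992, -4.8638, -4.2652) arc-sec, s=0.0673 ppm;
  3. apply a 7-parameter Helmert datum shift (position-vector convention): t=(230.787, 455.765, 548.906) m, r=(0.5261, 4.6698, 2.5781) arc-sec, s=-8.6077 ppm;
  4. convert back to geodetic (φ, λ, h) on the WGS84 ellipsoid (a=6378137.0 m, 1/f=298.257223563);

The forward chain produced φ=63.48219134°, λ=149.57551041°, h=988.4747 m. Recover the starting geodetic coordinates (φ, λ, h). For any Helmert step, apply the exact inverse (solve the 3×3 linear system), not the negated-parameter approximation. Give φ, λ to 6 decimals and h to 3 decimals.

φ=63.484679°, λ=149.581769°, h=734.899 m

start: φ=63.482191°, λ=149.575510°, h=988.475 m
→ ECEF (a=6378137.000, f=1/298.257223563): X=-2462538.8241, Y=1446178.1505, Z=5685061.7420
→ Helmert⁻¹: X=-2462901.4355, Y=1445780.1126, Z=5684502.3197
→ Helmert⁻¹: X=-2462385.1504, Y=1445726.1862, Z=5684958.6590
→ geod (Bowring, a=6378137.000): φ=63.48467900°, λ=149.58176900°, h=734.8990 m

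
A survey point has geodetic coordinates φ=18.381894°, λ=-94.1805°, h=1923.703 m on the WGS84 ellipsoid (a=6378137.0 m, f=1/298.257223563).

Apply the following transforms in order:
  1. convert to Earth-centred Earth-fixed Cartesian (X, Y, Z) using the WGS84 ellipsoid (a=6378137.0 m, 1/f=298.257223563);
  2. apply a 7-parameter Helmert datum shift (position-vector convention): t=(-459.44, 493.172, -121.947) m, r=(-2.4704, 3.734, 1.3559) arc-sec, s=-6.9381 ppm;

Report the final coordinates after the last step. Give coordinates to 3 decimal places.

start: φ=18.381894°, λ=-94.180500°, h=1923.703 m
→ ECEF (a=6378137.000, f=1/298.257223563): X=-441514.1834, Y=-6040424.0100, Z=1999147.5043
→ Helmert 7p (PV): X=-441894.6629, Y=-6039867.8879, Z=1999092.0243

X=-441894.663 m, Y=-6039867.888 m, Z=1999092.024 m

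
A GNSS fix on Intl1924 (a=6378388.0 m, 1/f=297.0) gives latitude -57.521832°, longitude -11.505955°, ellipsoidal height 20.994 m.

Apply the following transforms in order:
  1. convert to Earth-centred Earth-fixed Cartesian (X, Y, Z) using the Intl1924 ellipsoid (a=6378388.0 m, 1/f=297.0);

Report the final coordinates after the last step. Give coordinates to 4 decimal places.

start: φ=-57.521832°, λ=-11.505955°, h=20.994 m
→ ECEF (a=6378388.000, f=1/297.0): X=3364293.7670, Y=-684837.4499, Z=-5357458.7787

X=3364293.7670 m, Y=-684837.4499 m, Z=-5357458.7787 m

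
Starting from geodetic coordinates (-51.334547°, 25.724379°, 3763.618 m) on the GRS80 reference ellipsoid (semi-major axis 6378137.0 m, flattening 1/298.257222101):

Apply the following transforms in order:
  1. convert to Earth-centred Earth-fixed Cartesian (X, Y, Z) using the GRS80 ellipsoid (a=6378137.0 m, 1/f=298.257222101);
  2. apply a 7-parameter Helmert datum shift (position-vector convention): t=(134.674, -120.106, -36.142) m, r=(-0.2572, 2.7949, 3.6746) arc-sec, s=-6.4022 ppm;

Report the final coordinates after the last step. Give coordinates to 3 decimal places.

X=3599429.531 m, Y=1734095.313 m, Z=-4959876.605 m

start: φ=-51.334547°, λ=25.724379°, h=3763.618 m
→ ECEF (a=6378137.000, f=1/298.257222101): X=3599416.0004, Y=1734168.5830, Z=-4959821.2825
→ Helmert 7p (PV): X=3599429.5309, Y=1734095.3130, Z=-4959876.6051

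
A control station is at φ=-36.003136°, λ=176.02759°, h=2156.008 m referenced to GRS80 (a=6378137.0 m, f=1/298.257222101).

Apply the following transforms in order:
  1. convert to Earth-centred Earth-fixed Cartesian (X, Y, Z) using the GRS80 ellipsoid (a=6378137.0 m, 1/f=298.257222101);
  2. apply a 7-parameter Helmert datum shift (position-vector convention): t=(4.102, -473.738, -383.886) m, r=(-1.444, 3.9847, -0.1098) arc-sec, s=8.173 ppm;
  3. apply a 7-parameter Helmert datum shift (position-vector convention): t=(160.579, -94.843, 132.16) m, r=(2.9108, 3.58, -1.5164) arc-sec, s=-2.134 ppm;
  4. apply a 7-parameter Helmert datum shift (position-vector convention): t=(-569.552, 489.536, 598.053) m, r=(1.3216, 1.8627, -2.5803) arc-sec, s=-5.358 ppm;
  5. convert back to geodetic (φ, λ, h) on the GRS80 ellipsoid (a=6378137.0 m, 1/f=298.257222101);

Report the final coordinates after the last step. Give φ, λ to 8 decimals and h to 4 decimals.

start: φ=-36.003136°, λ=176.027590°, h=2156.008 m
→ ECEF (a=6378137.000, f=1/298.257222101): X=-5155123.5349, Y=357986.9202, Z=-3729740.5469
→ Helmert 7p (PV): X=-5155233.4283, Y=357492.7412, Z=-3730057.8329
→ Helmert 7p (PV): X=-5155123.9598, Y=357487.6734, Z=-3729823.1923
→ Helmert 7p (PV): X=-5155695.1011, Y=358063.6803, Z=-3729156.3106
→ geod (Bowring, a=6378137.000): φ=-35.99583015°, λ=176.02718003°, h=2278.2078 m

φ=-35.99583015°, λ=176.02718003°, h=2278.2078 m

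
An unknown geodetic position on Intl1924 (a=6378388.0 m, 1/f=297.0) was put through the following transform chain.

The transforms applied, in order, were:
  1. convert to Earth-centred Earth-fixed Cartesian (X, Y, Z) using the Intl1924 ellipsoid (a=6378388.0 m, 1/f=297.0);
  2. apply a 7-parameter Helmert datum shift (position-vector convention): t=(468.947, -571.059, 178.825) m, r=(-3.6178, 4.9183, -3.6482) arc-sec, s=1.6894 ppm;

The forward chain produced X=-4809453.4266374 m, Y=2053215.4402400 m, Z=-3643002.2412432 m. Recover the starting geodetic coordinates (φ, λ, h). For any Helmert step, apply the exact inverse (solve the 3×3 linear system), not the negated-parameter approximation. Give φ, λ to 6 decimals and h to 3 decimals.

start: X=-4809453.4266, Y=2053215.4402, Z=-3643002.2412 m
→ Helmert⁻¹: X=-4809863.7007, Y=2053761.8588, Z=-3643253.5786
→ geod (Bowring, a=6378388.000): φ=-35.04282100°, λ=156.87802100°, h=2507.2070 m

φ=-35.042821°, λ=156.878021°, h=2507.207 m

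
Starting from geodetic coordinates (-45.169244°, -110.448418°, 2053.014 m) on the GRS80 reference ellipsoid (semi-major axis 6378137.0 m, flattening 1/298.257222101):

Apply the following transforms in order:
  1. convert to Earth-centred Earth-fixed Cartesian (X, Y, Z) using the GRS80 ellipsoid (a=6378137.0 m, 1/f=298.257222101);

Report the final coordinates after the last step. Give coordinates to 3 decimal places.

start: φ=-45.169244°, λ=-110.448418°, h=2053.014 m
→ ECEF (a=6378137.000, f=1/298.257222101): X=-1574135.8795, Y=-4221800.4770, Z=-4502084.4640

X=-1574135.879 m, Y=-4221800.477 m, Z=-4502084.464 m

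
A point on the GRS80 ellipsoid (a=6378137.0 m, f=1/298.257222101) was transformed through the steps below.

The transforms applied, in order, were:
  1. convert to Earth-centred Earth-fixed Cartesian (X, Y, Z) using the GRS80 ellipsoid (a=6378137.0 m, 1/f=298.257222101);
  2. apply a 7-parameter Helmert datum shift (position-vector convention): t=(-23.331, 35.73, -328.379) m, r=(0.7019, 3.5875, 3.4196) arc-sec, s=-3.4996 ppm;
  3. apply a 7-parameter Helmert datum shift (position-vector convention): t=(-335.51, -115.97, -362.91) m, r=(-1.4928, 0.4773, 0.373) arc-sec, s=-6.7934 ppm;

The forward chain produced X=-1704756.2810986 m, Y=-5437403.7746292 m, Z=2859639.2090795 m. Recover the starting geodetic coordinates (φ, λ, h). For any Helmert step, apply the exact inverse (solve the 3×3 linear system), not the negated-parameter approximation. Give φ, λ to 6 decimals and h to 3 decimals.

start: X=-1704756.2811, Y=-5437403.7746, Z=2859639.2091 m
→ Helmert⁻¹: X=-1704448.8007, Y=-5437342.3588, Z=2859978.2526
→ Helmert⁻¹: X=-1704571.3272, Y=-5437359.1246, Z=2860305.4973
→ geod (Bowring, a=6378137.000): φ=26.80934000°, λ=-107.40581700°, h=2059.3490 m

φ=26.809340°, λ=-107.405817°, h=2059.349 m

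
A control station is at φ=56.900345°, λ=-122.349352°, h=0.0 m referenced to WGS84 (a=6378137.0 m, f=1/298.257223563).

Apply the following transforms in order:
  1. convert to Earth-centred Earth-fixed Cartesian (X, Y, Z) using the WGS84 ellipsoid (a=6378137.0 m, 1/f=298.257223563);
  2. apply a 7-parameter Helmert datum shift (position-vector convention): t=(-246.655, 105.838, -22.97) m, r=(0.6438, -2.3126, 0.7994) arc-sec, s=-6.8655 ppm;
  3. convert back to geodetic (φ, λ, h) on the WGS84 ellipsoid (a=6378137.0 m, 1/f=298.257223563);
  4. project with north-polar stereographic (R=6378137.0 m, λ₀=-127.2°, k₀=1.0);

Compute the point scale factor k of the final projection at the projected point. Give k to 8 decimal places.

1.08830911

start: φ=56.900345°, λ=-122.349352°, h=0.000 m
→ ECEF (a=6378137.000, f=1/298.257223563): X=-1868121.0806, Y=-2949447.5140, Z=5319847.8884
→ Helmert 7p (PV): X=-1868403.1238, Y=-2949345.2710, Z=5319758.2443
→ geod (Bowring, a=6378137.000): φ=56.89941976°, λ=-122.35416000°, h=-39.8438 m
→ into stereo (λ₀=-127.2°): φ=56.89941976°, λ−λ₀=4.84584000°
scale k = 1.08830911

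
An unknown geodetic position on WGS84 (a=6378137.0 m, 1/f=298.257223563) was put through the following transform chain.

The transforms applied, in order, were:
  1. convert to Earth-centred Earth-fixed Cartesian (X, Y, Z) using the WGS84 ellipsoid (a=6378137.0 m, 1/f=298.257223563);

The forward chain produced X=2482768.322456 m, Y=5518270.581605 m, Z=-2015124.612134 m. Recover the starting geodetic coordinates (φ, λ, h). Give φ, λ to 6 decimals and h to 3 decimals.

φ=-18.534412°, λ=65.776170°, h=1795.246 m

start: X=2482768.3225, Y=5518270.5816, Z=-2015124.6121 m
→ geod (Bowring, a=6378137.000): φ=-18.53441200°, λ=65.77617000°, h=1795.2460 m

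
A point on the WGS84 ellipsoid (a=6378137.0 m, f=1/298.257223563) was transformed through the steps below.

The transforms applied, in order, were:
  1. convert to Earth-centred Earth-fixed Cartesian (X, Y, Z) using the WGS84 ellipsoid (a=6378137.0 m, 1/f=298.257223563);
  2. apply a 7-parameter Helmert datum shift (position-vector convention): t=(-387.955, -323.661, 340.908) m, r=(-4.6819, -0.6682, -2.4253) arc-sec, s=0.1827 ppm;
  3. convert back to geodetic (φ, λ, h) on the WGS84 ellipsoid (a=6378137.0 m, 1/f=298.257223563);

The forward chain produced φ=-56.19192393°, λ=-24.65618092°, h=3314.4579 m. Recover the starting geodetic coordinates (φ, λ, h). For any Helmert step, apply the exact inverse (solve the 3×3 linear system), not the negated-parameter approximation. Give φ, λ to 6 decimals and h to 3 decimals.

φ=-56.192713°, λ=-24.646528°, h=3717.871 m

start: φ=-56.191924°, λ=-24.656181°, h=3314.458 m
→ ECEF (a=6378137.000, f=1/298.257223563): X=3234472.1354, Y=-1484695.0200, Z=-5279116.2154
→ Helmert⁻¹: X=3234859.8480, Y=-1484213.2150, Z=-5279500.3277
→ geod (Bowring, a=6378137.000): φ=-56.19271300°, λ=-24.64652800°, h=3717.8710 m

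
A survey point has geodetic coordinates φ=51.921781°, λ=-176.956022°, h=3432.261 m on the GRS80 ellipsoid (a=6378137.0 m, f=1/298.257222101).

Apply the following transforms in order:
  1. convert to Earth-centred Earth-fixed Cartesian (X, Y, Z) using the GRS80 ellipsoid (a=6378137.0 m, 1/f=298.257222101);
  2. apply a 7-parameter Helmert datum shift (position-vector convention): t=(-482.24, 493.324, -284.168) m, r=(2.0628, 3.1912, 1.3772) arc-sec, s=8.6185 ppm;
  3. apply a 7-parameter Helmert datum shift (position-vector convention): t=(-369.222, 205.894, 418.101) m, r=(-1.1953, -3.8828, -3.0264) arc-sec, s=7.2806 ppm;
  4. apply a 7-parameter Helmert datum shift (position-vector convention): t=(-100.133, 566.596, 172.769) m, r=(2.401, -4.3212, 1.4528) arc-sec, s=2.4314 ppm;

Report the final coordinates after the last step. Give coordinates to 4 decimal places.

X=-3939512.6901 m, Y=-208245.9468 m, Z=5000441.5371 m

start: φ=51.921781°, λ=-176.956022°, h=3432.261 m
→ ECEF (a=6378137.000, f=1/298.257222101): X=-3938367.1809, Y=-209432.4399, Z=5000142.2348
→ Helmert 7p (PV): X=-3938804.6057, Y=-209017.2225, Z=4999959.9986
→ Helmert 7p (PV): X=-3939299.6930, Y=-208726.0833, Z=5000341.5676
→ Helmert 7p (PV): X=-3939512.6901, Y=-208245.9468, Z=5000441.5371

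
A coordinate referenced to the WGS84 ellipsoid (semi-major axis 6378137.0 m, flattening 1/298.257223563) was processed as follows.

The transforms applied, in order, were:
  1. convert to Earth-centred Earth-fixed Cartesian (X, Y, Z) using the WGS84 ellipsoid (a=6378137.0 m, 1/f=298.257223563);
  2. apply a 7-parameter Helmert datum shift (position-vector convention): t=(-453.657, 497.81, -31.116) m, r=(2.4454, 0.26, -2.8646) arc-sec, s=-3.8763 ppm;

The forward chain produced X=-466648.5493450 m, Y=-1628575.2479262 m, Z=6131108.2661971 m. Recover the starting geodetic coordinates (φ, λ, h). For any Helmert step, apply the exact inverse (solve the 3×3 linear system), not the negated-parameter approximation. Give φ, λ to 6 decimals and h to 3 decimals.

start: X=-466648.5493, Y=-1628575.2479, Z=6131108.2662 m
→ Helmert⁻¹: X=-466181.8042, Y=-1629013.1580, Z=6131181.8738
→ geod (Bowring, a=6378137.000): φ=74.64988400°, λ=-105.96976400°, h=2743.6660 m

φ=74.649884°, λ=-105.969764°, h=2743.666 m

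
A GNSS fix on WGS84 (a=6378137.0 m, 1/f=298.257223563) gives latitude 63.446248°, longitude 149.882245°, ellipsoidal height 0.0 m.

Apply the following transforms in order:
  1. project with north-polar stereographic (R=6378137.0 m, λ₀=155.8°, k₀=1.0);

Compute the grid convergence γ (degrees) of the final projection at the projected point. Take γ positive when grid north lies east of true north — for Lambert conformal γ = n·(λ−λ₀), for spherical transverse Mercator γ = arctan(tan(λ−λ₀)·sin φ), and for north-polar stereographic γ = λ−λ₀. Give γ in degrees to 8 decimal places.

start: φ=63.446248°, λ=149.882245°, h=0.000 m
→ into stereo (λ₀=155.8°): φ=63.44624800°, λ−λ₀=-5.91775500°
convergence γ = -5.91775500°

-5.91775500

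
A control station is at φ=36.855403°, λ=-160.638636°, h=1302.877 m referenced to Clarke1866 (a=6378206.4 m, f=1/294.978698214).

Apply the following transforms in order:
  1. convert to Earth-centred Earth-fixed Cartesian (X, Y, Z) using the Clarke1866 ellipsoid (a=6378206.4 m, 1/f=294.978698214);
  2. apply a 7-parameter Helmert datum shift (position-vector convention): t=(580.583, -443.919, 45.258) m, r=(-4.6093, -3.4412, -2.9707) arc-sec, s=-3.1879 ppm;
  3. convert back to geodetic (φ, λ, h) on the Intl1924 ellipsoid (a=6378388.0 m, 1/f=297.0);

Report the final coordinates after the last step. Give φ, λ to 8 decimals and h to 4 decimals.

φ=36.85615008°, λ=-160.63374310°, h=754.8225 m

start: φ=36.855403°, λ=-160.638636°, h=1302.877 m
→ ECEF (a=6378206.400, f=1/294.978698214): X=-4821766.6637, Y=-1694358.2904, Z=3805154.7230
→ Helmert 7p (PV): X=-4821258.5948, Y=-1694642.3316, Z=3805145.2702
→ geod (Bowring, a=6378388.000): φ=36.85615008°, λ=-160.63374310°, h=754.8225 m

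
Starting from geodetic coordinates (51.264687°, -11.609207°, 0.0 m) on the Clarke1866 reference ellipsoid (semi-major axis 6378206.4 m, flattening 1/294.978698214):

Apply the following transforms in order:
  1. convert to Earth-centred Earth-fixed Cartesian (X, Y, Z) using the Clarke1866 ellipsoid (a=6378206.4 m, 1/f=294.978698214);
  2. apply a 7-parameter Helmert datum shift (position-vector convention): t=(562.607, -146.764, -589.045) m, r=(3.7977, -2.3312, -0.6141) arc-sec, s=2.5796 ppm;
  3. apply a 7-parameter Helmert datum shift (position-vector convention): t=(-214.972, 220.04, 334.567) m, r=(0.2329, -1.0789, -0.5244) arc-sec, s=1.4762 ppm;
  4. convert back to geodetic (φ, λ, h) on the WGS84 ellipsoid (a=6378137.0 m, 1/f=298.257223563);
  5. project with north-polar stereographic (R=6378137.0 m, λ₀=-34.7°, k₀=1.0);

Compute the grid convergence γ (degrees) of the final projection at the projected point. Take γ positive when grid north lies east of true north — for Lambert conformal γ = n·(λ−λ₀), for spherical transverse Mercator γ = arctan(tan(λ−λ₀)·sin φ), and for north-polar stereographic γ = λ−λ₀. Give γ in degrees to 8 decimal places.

23.09091334

start: φ=51.264687°, λ=-11.609207°, h=0.000 m
→ ECEF (a=6378206.400, f=1/294.978698214): X=3917425.1507, Y=-804787.9458, Z=4951819.0012
→ Helmert 7p (PV): X=3917939.5015, Y=-805039.6210, Z=4951272.1870
→ Helmert 7p (PV): X=3917702.3680, Y=-804836.3209, Z=4951633.6475
→ geod (Bowring, a=6378137.000): φ=51.25958321°, λ=-11.60908666°, h=-43.7268 m
→ into stereo (λ₀=-34.7°): φ=51.25958321°, λ−λ₀=23.09091334°
convergence γ = 23.09091334°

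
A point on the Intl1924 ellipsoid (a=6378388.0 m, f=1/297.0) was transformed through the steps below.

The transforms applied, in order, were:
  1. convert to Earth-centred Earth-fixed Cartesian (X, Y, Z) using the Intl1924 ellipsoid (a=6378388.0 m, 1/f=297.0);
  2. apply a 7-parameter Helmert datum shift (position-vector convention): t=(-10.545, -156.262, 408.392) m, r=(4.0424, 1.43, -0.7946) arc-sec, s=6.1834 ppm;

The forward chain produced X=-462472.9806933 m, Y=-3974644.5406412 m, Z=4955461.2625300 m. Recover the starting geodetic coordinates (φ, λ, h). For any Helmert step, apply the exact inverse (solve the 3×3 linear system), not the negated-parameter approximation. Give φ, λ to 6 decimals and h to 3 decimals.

φ=51.268174°, λ=-96.637390°, h=3505.361 m

start: X=-462472.9807, Y=-3974644.5406, Z=4955461.2625 m
→ Helmert⁻¹: X=-462478.6184, Y=-3974368.3740, Z=4955096.9155
→ geod (Bowring, a=6378388.000): φ=51.26817400°, λ=-96.63739000°, h=3505.3610 m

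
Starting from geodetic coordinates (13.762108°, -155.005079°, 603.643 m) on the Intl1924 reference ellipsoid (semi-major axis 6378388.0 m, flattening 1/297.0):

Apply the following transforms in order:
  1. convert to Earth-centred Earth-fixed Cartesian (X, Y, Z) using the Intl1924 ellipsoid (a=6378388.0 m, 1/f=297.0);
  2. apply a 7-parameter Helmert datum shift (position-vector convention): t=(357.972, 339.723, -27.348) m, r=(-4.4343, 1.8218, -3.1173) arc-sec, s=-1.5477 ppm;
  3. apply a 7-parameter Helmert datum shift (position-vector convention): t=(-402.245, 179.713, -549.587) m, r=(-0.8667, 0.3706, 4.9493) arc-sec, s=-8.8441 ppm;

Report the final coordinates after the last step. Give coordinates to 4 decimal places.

start: φ=13.762108°, λ=-155.005079°, h=603.643 m
→ ECEF (a=6378388.000, f=1/297.0): X=-5616658.8645, Y=-2618484.9139, Z=1507591.7495
→ Helmert 7p (PV): X=-5616318.4574, Y=-2618023.8430, Z=1507667.9687
→ Helmert 7p (PV): X=-5616605.5036, Y=-2617949.4026, Z=1507126.1391

X=-5616605.5036 m, Y=-2617949.4026 m, Z=1507126.1391 m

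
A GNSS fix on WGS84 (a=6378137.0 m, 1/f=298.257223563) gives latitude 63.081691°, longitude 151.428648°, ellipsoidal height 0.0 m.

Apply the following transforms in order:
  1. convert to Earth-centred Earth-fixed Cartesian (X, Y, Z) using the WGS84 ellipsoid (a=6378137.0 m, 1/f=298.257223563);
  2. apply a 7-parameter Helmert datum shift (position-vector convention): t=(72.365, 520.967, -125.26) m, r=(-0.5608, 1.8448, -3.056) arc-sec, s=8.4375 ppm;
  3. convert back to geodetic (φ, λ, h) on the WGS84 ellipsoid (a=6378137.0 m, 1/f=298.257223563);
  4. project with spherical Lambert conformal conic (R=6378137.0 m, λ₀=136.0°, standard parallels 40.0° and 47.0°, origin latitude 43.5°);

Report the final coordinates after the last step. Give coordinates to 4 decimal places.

E=825720.8820 m, N=2300394.2918 m

start: φ=63.081691°, λ=151.428648°, h=0.000 m
→ ECEF (a=6378137.000, f=1/298.257223563): X=-2542649.1287, Y=1384648.5097, Z=5664106.1348
→ Helmert 7p (PV): X=-2542527.0430, Y=1385234.2316, Z=5664047.6423
→ geod (Bowring, a=6378137.000): φ=63.08006982°, λ=151.41731346°, h=26.1506 m
→ lcc (R=6378137.0, λ₀=136.0°): E=825720.8820, N=2300394.2918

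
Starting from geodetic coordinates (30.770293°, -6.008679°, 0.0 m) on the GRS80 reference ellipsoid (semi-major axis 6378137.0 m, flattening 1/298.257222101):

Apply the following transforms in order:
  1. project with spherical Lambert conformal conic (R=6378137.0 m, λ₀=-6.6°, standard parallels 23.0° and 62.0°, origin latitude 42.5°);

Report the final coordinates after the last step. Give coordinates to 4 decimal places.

E=54553.5785 m, N=-1240585.3016 m

start: φ=30.770293°, λ=-6.008679°, h=0.000 m
→ lcc (R=6378137.0, λ₀=-6.6°): E=54553.5785, N=-1240585.3016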